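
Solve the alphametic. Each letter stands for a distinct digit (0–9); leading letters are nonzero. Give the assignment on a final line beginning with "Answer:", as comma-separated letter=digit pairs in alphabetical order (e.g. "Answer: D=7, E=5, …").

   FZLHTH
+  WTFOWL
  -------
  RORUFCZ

Step 1. [col 1: H + L ≡ Z (mod 10)] several values work for L in column 1 (H + L ≡ Z (mod 10), carry-in 0); try L=9 ⇒ L=9.
Step 2. [R] adding two 6-digit numbers gives at most 6+1 digits, and here it does — R is that final carry and must be 1. So R=1.
Step 3. [col 1: H + L ≡ Z (mod 10)] no forcing yet in column 1 (carry-in 0); Z=4 is free and consistent — try it. So Z=4.
Step 4. [col 1: H + L ≡ Z (mod 10)] in column 1 we have H+L≡Z with carry-in 0; given L=9, Z=4 and digits 1,4,9 already taken and all letters distinct, that pins H to 5 ⇒ H=5.
Step 5. [col 2: T + W ≡ C (mod 10)] column 2 (T + W ≡ C (mod 10), carry-in 1) doesn't pin W yet; pick W=3 and continue, so W=3.
Step 6. [col 2: T + W ≡ C (mod 10)] column 2 (T + W ≡ C (mod 10), carry-in 1) doesn't pin T yet; pick T=6 and continue, so T=6.
Step 7. [col 2: T + W ≡ C (mod 10)] column 2 reads T+W+carry(1)=C with T=6, W=3; with digits 1,3,4,5,6,9 already taken and all letters distinct, the only value for C is 0, so C=0.
Step 8. [col 3: H + O ≡ F (mod 10)] column 3: given H=5, carry-in 1, and digits 0,1,3,4,5,6,9 already taken and all letters distinct, H+O≡F (mod 10) forces F=8. So F=8.
Step 9. [col 3: H + O ≡ F (mod 10)] column 3: given H=5, F=8, carry-in 1, and digits 0,1,3,4,5,6,8,9 already taken and all letters distinct, H+O≡F (mod 10) forces O=2. So O=2.
Step 10. [col 4: L + F ≡ U (mod 10)] in column 4 we have L+F≡U with carry-in 0; given L=9, F=8 and digits 0,1,2,3,4,5,6,8,9 already taken and all letters distinct, that pins U to 7, so U=7.

Answer: C=0, F=8, H=5, L=9, O=2, R=1, T=6, U=7, W=3, Z=4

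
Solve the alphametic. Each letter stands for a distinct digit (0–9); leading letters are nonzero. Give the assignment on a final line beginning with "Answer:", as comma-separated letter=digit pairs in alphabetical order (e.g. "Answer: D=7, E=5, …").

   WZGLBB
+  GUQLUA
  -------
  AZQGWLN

Step 1. [col 1: B + A ≡ N (mod 10)] several values work for N in column 1 (B + A ≡ N (mod 10), carry-in 0); try N=6, so N=6.
Step 2. [col 1: B + A ≡ N (mod 10)] no forcing yet in column 1 (carry-in 0); A=1 is free and consistent — try it ⇒ A=1.
Step 3. [col 1: B + A ≡ N (mod 10)] column 1 reads B+A+carry(0)=N with A=1, N=6; with digits 1,6 already taken and all letters distinct, the only value for B is 5, so B=5.
Step 4. [col 2: B + U ≡ L (mod 10)] column 2 (B + U ≡ L (mod 10), carry-in 0) doesn't pin U yet; pick U=8 and continue ⇒ U=8.
Step 5. [col 2: B + U ≡ L (mod 10)] column 2 reads B+U+carry(0)=L with B=5, U=8; with digits 1,5,6,8 already taken and all letters distinct, the only value for L is 3, so L=3.
Step 6. [col 3: L + L ≡ W (mod 10)] in column 3 we have L+L≡W with carry-in 1; given L=3 and digits 1,3,5,6,8 already taken and all letters distinct, that pins W to 7, so W=7.
Step 7. [col 4: G + Q ≡ G (mod 10)] in column 4 we have G+Q≡G with carry-in 0; given nothing yet and digits 1,3,5,6,7,8 already taken and all letters distinct, that pins Q to 0 ⇒ Q=0.
Step 8. [col 4: G + Q ≡ G (mod 10)] several values work for G in column 4 (G + Q ≡ G (mod 10), carry-in 0); try G=4, so G=4.
Step 9. [col 5: Z + U ≡ Q (mod 10)] in column 5 we have Z+U≡Q with carry-in 0; given U=8, Q=0 and digits 0,1,3,4,5,6,7,8 already taken and all letters distinct, that pins Z to 2, so Z=2.

Answer: A=1, B=5, G=4, L=3, N=6, Q=0, U=8, W=7, Z=2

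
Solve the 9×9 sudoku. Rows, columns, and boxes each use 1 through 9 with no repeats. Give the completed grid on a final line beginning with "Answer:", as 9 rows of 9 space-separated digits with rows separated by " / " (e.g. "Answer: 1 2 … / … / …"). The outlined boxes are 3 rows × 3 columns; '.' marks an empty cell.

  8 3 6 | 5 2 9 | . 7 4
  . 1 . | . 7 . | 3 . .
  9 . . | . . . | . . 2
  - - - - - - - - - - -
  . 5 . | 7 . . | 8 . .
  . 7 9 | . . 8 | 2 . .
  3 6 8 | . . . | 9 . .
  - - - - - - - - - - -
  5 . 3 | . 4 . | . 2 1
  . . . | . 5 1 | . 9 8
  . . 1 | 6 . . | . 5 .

Step 1. [r3c2∈{4}] r3c2 has the single candidate 4, so r3c2=4.
Step 2. [r6c5∈{1}] r6c5's peers cover all but 1, so r6c5=1.
Step 3. [r9c9∈{3,7}] box 9 places 3 nowhere but r9c9. So r9c9=3.
Step 4. [r4c9∈{6}] only 6 remains possible at r4c9 ⇒ r4c9=6.
Step 5. [r8c2∈{2}] r8c2 has the single candidate 2. So r8c2=2.
Step 6. [r3c7∈{1,5,6}] in col 7, 5 fits only at r3c7, so r3c7=5.
Step 7. [r6c8∈{4}] nothing but 4 survives at r6c8, so r6c8=4.
Step 8. [r7c4∈{8,9}] across col 4, 9 lands solely at r7c4 ⇒ r7c4=9.
Step 9. [r3c4∈{1,3,8}] in col 4, 1 fits only at r3c4, so r3c4=1.
Step 10. [r2c4∈{4,8}] r2c4 is the only open cell in col 4 admitting 8, so r2c4=8.
Step 11. [r9c6∈{2,7}] 2 has one home in row 9: r9c6, so r9c6=2.
Step 12. [r8c1∈{4,6,7}] r8c1 is the only open cell in col 1 admitting 6. So r8c1=6.
Step 13. [r5c4∈{3,4}] 4 has one home in col 4: r5c4. So r5c4=4.
Step 14. [r4c6∈{3}] r4c6 has the single candidate 3 ⇒ r4c6=3.
Step 15. [r3c6∈{6}] r3c6 has the single candidate 6 ⇒ r3c6=6.
Step 16. [r9c1∈{4,7}] 7 has one home in col 1: r9c1, so r9c1=7.
Step 17. [r4c1∈{1,2,4}] across col 1, 4 lands solely at r4c1. So r4c1=4.
Step 18. [r8c7∈{4,7}] row 8 places 7 nowhere but r8c7 ⇒ r8c7=7.
Step 19. [r2c3∈{2,5}] r2c3 is the only open cell in row 2 admitting 5, so r2c3=5.
Step 20. [r6c9∈{5,7}] r6c9 is the only open cell in row 6 admitting 7, so r6c9=7.
Step 21. [r9c5∈{8}] r9c5's peers cover all but 8. So r9c5=8.
Step 22. [r5c1∈{1}] r5c1's peers cover all but 1 ⇒ r5c1=1.
Step 23. [r7c6∈{7}] r7c6 has the single candidate 7, so r7c6=7.
Step 24. [r7c7∈{6}] r7c7 is down to just 6. So r7c7=6.
Step 25. [r6c6∈{5}] only 5 remains possible at r6c6, so r6c6=5.
Step 26. [r5c9∈{5}] r5c9's peers cover all but 5 ⇒ r5c9=5.
Step 27. [r4c3∈{2}] only 2 remains possible at r4c3. So r4c3=2.
Step 28. [r2c1∈{2}] only 2 remains possible at r2c1 ⇒ r2c1=2.
Step 29. [r3c3∈{7}] r3c3 is down to just 7 ⇒ r3c3=7.
Step 30. [r5c5∈{6}] r5c5 is down to just 6. So r5c5=6.
Step 31. [r8c4∈{3}] only 3 remains possible at r8c4. So r8c4=3.
Step 32. [r3c8∈{8}] r3c8 is down to just 8 ⇒ r3c8=8.
Step 33. [r2c8∈{6}] only 6 remains possible at r2c8 ⇒ r2c8=6.
Step 34. [r1c7∈{1}] r1c7 has the single candidate 1 ⇒ r1c7=1.
Step 35. [r9c2∈{9}] r9c2 is down to just 9. So r9c2=9.
Step 36. [r6c4∈{2}] r6c4 has the single candidate 2 ⇒ r6c4=2.
Step 37. [r7c2∈{8}] r7c2 has the single candidate 8. So r7c2=8.
Step 38. [r8c3∈{4}] r8c3 has the single candidate 4. So r8c3=4.
Step 39. [r2c9∈{9}] only 9 remains possible at r2c9, so r2c9=9.
Step 40. [r4c5∈{9}] nothing but 9 survives at r4c5. So r4c5=9.
Step 41. [r9c7∈{4}] r9c7 has the single candidate 4 ⇒ r9c7=4.
Step 42. [r2c6∈{4}] r2c6's peers cover all but 4. So r2c6=4.
Step 43. [r5c8∈{3}] only 3 remains possible at r5c8 ⇒ r5c8=3.
Step 44. [r4c8∈{1}] nothing but 1 survives at r4c8 ⇒ r4c8=1.
Step 45. [r3c5∈{3}] r3c5's peers cover all but 3, so r3c5=3.

Answer: 8 3 6 5 2 9 1 7 4 / 2 1 5 8 7 4 3 6 9 / 9 4 7 1 3 6 5 8 2 / 4 5 2 7 9 3 8 1 6 / 1 7 9 4 6 8 2 3 5 / 3 6 8 2 1 5 9 4 7 / 5 8 3 9 4 7 6 2 1 / 6 2 4 3 5 1 7 9 8 / 7 9 1 6 8 2 4 5 3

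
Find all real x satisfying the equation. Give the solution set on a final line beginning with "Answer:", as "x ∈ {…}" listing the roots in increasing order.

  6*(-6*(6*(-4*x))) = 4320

Step 1. [6*(-6*(6*(-4*x))) = 4320] divide by the outer 6. So div: -6*(6*(-4*x)) = 720.
Step 2. [-6*(6*(-4*x)) = 720] leading coefficient -6: divide by -6. So div: 6*(-4*x) = -120.
Step 3. [6*(-4*x) = -120] LHS = 6·(…); ÷6 both sides ⇒ div: -4*x = -20.
Step 4. [-4*x = -20] leading coefficient -4: divide by -4, so div: x = 5.

Answer: x ∈ {5}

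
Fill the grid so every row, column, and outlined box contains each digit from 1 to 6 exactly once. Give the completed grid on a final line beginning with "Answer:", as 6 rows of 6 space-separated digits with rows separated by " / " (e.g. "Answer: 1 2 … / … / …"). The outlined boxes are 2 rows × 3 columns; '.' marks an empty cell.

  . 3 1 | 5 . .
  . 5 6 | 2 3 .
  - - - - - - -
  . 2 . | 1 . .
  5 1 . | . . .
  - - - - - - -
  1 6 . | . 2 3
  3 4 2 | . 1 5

Step 1. [r4c4∈{3,4,6}] across col 4, 3 lands solely at r4c4. So r4c4=3.
Step 2. [r4c3∈{4}] r4c3 is down to just 4, so r4c3=4.
Step 3. [r4c5∈{6}] r4c5's peers cover all but 6, so r4c5=6.
Step 4. [r1c5∈{4}] r1c5 is down to just 4 ⇒ r1c5=4.
Step 5. [r2c1∈{4}] r2c1's peers cover all but 4. So r2c1=4.
Step 6. [r1c6∈{6}] r1c6 is down to just 6. So r1c6=6.
Step 7. [r3c6∈{4}] nothing but 4 survives at r3c6 ⇒ r3c6=4.
Step 8. [r1c1∈{2}] r1c1 has the single candidate 2, so r1c1=2.
Step 9. [r6c4∈{6}] r6c4 has the single candidate 6, so r6c4=6.
Step 10. [r5c3∈{5}] r5c3 has the single candidate 5, so r5c3=5.
Step 11. [r5c4∈{4}] only 4 remains possible at r5c4. So r5c4=4.
Step 12. [r3c1∈{6}] r3c1's peers cover all but 6. So r3c1=6.
Step 13. [r3c3∈{3}] r3c3 is down to just 3 ⇒ r3c3=3.
Step 14. [r2c6∈{1}] r2c6's peers cover all but 1. So r2c6=1.
Step 15. [r3c5∈{5}] r3c5's peers cover all but 5 ⇒ r3c5=5.
Step 16. [r4c6∈{2}] r4c6's peers cover all but 2, so r4c6=2.

Answer: 2 3 1 5 4 6 / 4 5 6 2 3 1 / 6 2 3 1 5 4 / 5 1 4 3 6 2 / 1 6 5 4 2 3 / 3 4 2 6 1 5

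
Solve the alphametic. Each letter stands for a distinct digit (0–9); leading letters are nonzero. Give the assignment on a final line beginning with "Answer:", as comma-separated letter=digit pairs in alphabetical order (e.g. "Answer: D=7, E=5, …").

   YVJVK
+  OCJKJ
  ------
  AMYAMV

Step 1. [col 1: K + J ≡ V (mod 10)] column 1 (K + J ≡ V (mod 10), carry-in 0) doesn't pin J yet; pick J=5 and continue. So J=5.
Step 2. [col 1: K + J ≡ V (mod 10)] several values work for K in column 1 (K + J ≡ V (mod 10), carry-in 0); try K=7. So K=7.
Step 3. [A] the sum has 6 digits but both addends have 5; that extra leading digit A is the final carry, namely 1. So A=1.
Step 4. [col 1: K + J ≡ V (mod 10)] column 1 reads K+J+carry(0)=V with K=7, J=5; with digits 1,5,7 already taken and all letters distinct, the only value for V is 2, so V=2.
Step 5. [col 2: V + K ≡ M (mod 10)] column 2 reads V+K+carry(1)=M with V=2, K=7; with digits 1,2,5,7 already taken and all letters distinct, the only value for M is 0. So M=0.
Step 6. [col 4: V + C ≡ Y (mod 10)] several values work for Y in column 4 (V + C ≡ Y (mod 10), carry-in 1); try Y=6 ⇒ Y=6.
Step 7. [col 4: V + C ≡ Y (mod 10)] column 4: given V=2, Y=6, carry-in 1, and digits 0,1,2,5,6,7 already taken and all letters distinct, V+C≡Y (mod 10) forces C=3, so C=3.
Step 8. [col 5: Y + O ≡ M (mod 10)] in column 5 we have Y+O≡M with carry-in 0; given Y=6, M=0 and digits 0,1,2,3,5,6,7 already taken and all letters distinct, that pins O to 4 ⇒ O=4.

Answer: A=1, C=3, J=5, K=7, M=0, O=4, V=2, Y=6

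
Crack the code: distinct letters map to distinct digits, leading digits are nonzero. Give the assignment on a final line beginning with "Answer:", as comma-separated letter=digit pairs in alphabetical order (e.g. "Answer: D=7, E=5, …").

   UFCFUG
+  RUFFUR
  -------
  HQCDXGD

Step 1. [H] H is the leading digit of a 7-digit sum of two 6-digit numbers; the final carry is exactly 1, so H=1.
Step 2. [col 1: G + R ≡ D (mod 10)] no forcing yet in column 1 (carry-in 0); D=7 is free and consistent — try it ⇒ D=7.
Step 3. [col 1: G + R ≡ D (mod 10)] no forcing yet in column 1 (carry-in 0); G=9 is free and consistent — try it ⇒ G=9.
Step 4. [col 1: G + R ≡ D (mod 10)] column 1 reads G+R+carry(0)=D with G=9, D=7; with digits 1,7,9 already taken and all letters distinct, the only value for R is 8. So R=8.
Step 5. [col 2: U + U ≡ G (mod 10)] in column 2 we have U+U≡G with carry-in 1; given G=9 and digits 1,7,8,9 already taken and all letters distinct, that pins U to 4. So U=4.
Step 6. [col 3: F + F ≡ X (mod 10)] several values work for X in column 3 (F + F ≡ X (mod 10), carry-in 0); try X=2 ⇒ X=2.
Step 7. [col 3: F + F ≡ X (mod 10)] from column 3 (X=2, carry-in 0, digits 1,2,4,7,8,9 already taken and all letters distinct): F must equal 6 ⇒ F=6.
Step 8. [col 4: C + F ≡ D (mod 10)] column 4 reads C+F+carry(1)=D with F=6, D=7; with digits 1,2,4,6,7,8,9 already taken and all letters distinct, the only value for C is 0, so C=0.
Step 9. [col 6: U + R ≡ Q (mod 10)] column 6 reads U+R+carry(1)=Q with U=4, R=8; with digits 0,1,2,4,6,7,8,9 already taken and all letters distinct, the only value for Q is 3 ⇒ Q=3.

Answer: C=0, D=7, F=6, G=9, H=1, Q=3, R=8, U=4, X=2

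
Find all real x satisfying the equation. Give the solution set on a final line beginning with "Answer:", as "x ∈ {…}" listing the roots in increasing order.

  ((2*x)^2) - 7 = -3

Step 1. [((2*x)^2) - 7 = -3] the outer -7 inverts by adding 7. So sub: (2*x)^2 = 4.
Step 2. [(2*x)^2 = 4] 4 ≥ 0, LHS is (·)² — take ±√ ⇒ sqrt: 2*x = 2 or -2.
Step 3. [2*x = 2 or -2] 2 out front; divide by 2. So div: x = 1 or -1.

Answer: x ∈ {-1, 1}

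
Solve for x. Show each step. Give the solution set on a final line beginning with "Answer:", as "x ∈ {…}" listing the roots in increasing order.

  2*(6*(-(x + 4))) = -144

Step 1. [2*(6*(-(x + 4))) = -144] leading coefficient 2: divide by 2. So div: 6*(-(x + 4)) = -72.
Step 2. [6*(-(x + 4)) = -72] LHS = 6·(…); ÷6 both sides ⇒ div: -(x + 4) = -12.
Step 3. [-(x + 4) = -12] LHS negated; negate both sides. So neg: x + 4 = 12.
Step 4. [x + 4 = 12] +4 is outermost — subtract 4 both sides ⇒ sub: x = 8.

Answer: x ∈ {8}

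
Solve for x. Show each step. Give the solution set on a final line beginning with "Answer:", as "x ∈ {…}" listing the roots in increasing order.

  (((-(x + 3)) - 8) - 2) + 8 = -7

Step 1. [(((-(x + 3)) - 8) - 2) + 8 = -7] +8 is outermost — subtract 8 both sides ⇒ sub: ((-(x + 3)) - 8) - 2 = -15.
Step 2. [((-(x + 3)) - 8) - 2 = -15] 2 comes off first (add 2). So sub: (-(x + 3)) - 8 = -13.
Step 3. [(-(x + 3)) - 8 = -13] add 8: x sits inside (… - 8). So sub: -(x + 3) = -5.
Step 4. [-(x + 3) = -5] leading − — multiply by −1, so neg: x + 3 = 5.
Step 5. [x + 3 = 5] +3 is outermost — subtract 3 both sides, so sub: x = 2.

Answer: x ∈ {2}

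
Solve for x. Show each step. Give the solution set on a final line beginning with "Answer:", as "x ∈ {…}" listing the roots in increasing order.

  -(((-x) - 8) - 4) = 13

Step 1. [-(((-x) - 8) - 4) = 13] LHS negated; negate both sides. So neg: ((-x) - 8) - 4 = -13.
Step 2. [((-x) - 8) - 4 = -13] 4 comes off first (add 4). So sub: (-x) - 8 = -9.
Step 3. [(-x) - 8 = -9] 8 comes off first (add 8) ⇒ sub: -x = -1.
Step 4. [-x = -1] flip signs both sides ⇒ neg: x = 1.

Answer: x ∈ {1}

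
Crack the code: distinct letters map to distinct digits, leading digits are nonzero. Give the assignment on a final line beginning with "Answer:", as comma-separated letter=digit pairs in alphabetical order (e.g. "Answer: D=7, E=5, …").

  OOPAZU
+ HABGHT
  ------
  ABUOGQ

Step 1. [col 1: U + T ≡ Q (mod 10)] column 1 (U + T ≡ Q (mod 10), carry-in 0) doesn't pin T yet; pick T=8 and continue, so T=8.
Step 2. [col 1: U + T ≡ Q (mod 10)] Q=4 is one option consistent with column 1 (U + T ≡ Q (mod 10), carry-in 0) — take it. So Q=4.
Step 3. [col 1: U + T ≡ Q (mod 10)] column 1: given T=8, Q=4, carry-in 0, and digits 4,8 already taken and all letters distinct, U+T≡Q (mod 10) forces U=6. So U=6.
Step 4. [col 2: Z + H ≡ G (mod 10)] column 2 (Z + H ≡ G (mod 10), carry-in 1) doesn't pin H yet; pick H=1 and continue, so H=1.
Step 5. [col 2: Z + H ≡ G (mod 10)] Z=7 is one option consistent with column 2 (Z + H ≡ G (mod 10), carry-in 1) — take it. So Z=7.
Step 6. [col 2: Z + H ≡ G (mod 10)] column 2 reads Z+H+carry(1)=G with Z=7, H=1; with digits 1,4,6,7,8 already taken and all letters distinct, the only value for G is 9, so G=9.
Step 7. [col 3: A + G ≡ O (mod 10)] from column 3 (G=9, carry-in 0, digits 1,4,6,7,8,9 already taken and all letters distinct): A must equal 3. So A=3.
Step 8. [col 3: A + G ≡ O (mod 10)] from column 3 (A=3, G=9, carry-in 0, digits 1,3,4,6,7,8,9 already taken and all letters distinct): O must equal 2 ⇒ O=2.
Step 9. [col 4: P + B ≡ U (mod 10)] several values work for B in column 4 (P + B ≡ U (mod 10), carry-in 1); try B=5. So B=5.
Step 10. [col 4: P + B ≡ U (mod 10)] column 4 reads P+B+carry(1)=U with B=5, U=6; with digits 1,2,3,4,5,6,7,8,9 already taken and all letters distinct, the only value for P is 0, so P=0.

Answer: A=3, B=5, G=9, H=1, O=2, P=0, Q=4, T=8, U=6, Z=7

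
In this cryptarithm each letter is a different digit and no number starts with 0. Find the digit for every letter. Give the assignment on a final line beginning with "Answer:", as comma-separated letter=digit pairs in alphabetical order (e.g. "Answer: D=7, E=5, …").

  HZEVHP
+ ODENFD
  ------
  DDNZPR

Step 1. [col 1: P + D ≡ R (mod 10)] column 1 (P + D ≡ R (mod 10), carry-in 0) doesn't pin P yet; pick P=5 and continue. So P=5.
Step 2. [col 1: P + D ≡ R (mod 10)] column 1 (P + D ≡ R (mod 10), carry-in 0) doesn't pin R yet; pick R=4 and continue, so R=4.
Step 3. [col 1: P + D ≡ R (mod 10)] from column 1 (P=5, R=4, carry-in 0, digits 4,5 already taken and all letters distinct): D must equal 9, so D=9.
Step 4. [col 2: H + F ≡ P (mod 10)] H=8 is one option consistent with column 2 (H + F ≡ P (mod 10), carry-in 1) — take it. So H=8.
Step 5. [col 2: H + F ≡ P (mod 10)] from column 2 (H=8, P=5, carry-in 1, digits 4,5,8,9 already taken and all letters distinct): F must equal 6, so F=6.
Step 6. [col 3: V + N ≡ Z (mod 10)] no forcing yet in column 3 (carry-in 1); Z=0 is free and consistent — try it, so Z=0.
Step 7. [col 3: V + N ≡ Z (mod 10)] several values work for N in column 3 (V + N ≡ Z (mod 10), carry-in 1); try N=7 ⇒ N=7.
Step 8. [col 3: V + N ≡ Z (mod 10)] column 3 reads V+N+carry(1)=Z with N=7, Z=0; with digits 0,4,5,6,7,8,9 already taken and all letters distinct, the only value for V is 2, so V=2.
Step 9. [col 4: E + E ≡ N (mod 10)] in column 4 we have E+E≡N with carry-in 1; given N=7 and digits 0,2,4,5,6,7,8,9 already taken and all letters distinct, that pins E to 3 ⇒ E=3.
Step 10. [col 6: H + O ≡ D (mod 10)] in column 6 we have H+O≡D with carry-in 0; given H=8, D=9 and digits 0,2,3,4,5,6,7,8,9 already taken and all letters distinct, that pins O to 1. So O=1.

Answer: D=9, E=3, F=6, H=8, N=7, O=1, P=5, R=4, V=2, Z=0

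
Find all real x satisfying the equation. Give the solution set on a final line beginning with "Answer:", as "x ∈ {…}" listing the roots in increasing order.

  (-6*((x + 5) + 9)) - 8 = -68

Step 1. [(-6*((x + 5) + 9)) - 8 = -68] the outer -8 inverts by adding 8. So sub: -6*((x + 5) + 9) = -60.
Step 2. [-6*((x + 5) + 9) = -60] LHS = -6·(…); ÷-6 both sides ⇒ div: (x + 5) + 9 = 10.
Step 3. [(x + 5) + 9 = 10] subtract 9: x sits inside (… + 9). So sub: x + 5 = 1.
Step 4. [x + 5 = 1] peel the +5: subtract 5 from each side ⇒ sub: x = -4.

Answer: x ∈ {-4}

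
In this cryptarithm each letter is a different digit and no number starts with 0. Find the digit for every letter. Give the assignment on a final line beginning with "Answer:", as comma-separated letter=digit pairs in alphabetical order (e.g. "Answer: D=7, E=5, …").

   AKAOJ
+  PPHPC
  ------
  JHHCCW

Step 1. [col 1: J + C ≡ W (mod 10)] column 1 (J + C ≡ W (mod 10), carry-in 0) doesn't pin J yet; pick J=1 and continue. So J=1.
Step 2. [col 1: J + C ≡ W (mod 10)] no forcing yet in column 1 (carry-in 0); W=9 is free and consistent — try it, so W=9.
Step 3. [col 1: J + C ≡ W (mod 10)] from column 1 (J=1, W=9, carry-in 0, digits 1,9 already taken and all letters distinct): C must equal 8 ⇒ C=8.
Step 4. [col 2: O + P ≡ C (mod 10)] several values work for P in column 2 (O + P ≡ C (mod 10), carry-in 0); try P=5 ⇒ P=5.
Step 5. [col 2: O + P ≡ C (mod 10)] from column 2 (P=5, C=8, carry-in 0, digits 1,5,8,9 already taken and all letters distinct): O must equal 3, so O=3.
Step 6. [col 3: A + H ≡ C (mod 10)] several values work for H in column 3 (A + H ≡ C (mod 10), carry-in 0); try H=2. So H=2.
Step 7. [col 3: A + H ≡ C (mod 10)] column 3: given H=2, C=8, carry-in 0, and digits 1,2,3,5,8,9 already taken and all letters distinct, A+H≡C (mod 10) forces A=6. So A=6.
Step 8. [col 4: K + P ≡ H (mod 10)] column 4 reads K+P+carry(0)=H with P=5, H=2; with digits 1,2,3,5,6,8,9 already taken and all letters distinct, the only value for K is 7 ⇒ K=7.

Answer: A=6, C=8, H=2, J=1, K=7, O=3, P=5, W=9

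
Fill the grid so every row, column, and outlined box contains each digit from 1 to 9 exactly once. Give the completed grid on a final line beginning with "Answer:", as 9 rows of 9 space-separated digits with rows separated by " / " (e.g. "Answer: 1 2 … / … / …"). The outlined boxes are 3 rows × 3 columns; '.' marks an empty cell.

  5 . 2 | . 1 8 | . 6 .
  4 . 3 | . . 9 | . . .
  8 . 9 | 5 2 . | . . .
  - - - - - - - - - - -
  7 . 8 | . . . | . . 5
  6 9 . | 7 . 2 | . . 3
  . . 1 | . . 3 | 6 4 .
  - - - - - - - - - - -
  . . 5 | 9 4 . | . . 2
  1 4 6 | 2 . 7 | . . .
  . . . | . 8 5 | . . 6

Step 1. [r9c7∈{1,3,4,7,9}] across row 9, 4 lands solely at r9c7. So r9c7=4.
Step 2. [r1c2∈{7}] r1c2's peers cover all but 7 ⇒ r1c2=7.
Step 3. [r7c1∈{3}] nothing but 3 survives at r7c1, so r7c1=3.
Step 4. [r6c9∈{7,8,9}] across row 6, 7 lands solely at r6c9. So r6c9=7.
Step 5. [r2c4∈{6}] r2c4's peers cover all but 6 ⇒ r2c4=6.
Step 6. [r2c2∈{1}] r2c2 is down to just 1 ⇒ r2c2=1.
Step 7. [r8c5∈{3}] r8c5 has the single candidate 3, so r8c5=3.
Step 8. [r9c8∈{1,3,7,9}] row 9 places 3 nowhere but r9c8. So r9c8=3.
Step 9. [r6c1∈{2}] r6c1 has the single candidate 2 ⇒ r6c1=2.
Step 10. [r3c7∈{1,3,7}] r3c7 is the only open cell in row 3 admitting 3. So r3c7=3.
Step 11. [r3c8∈{1,7}] in row 3, 7 fits only at r3c8 ⇒ r3c8=7.
Step 12. [r3c6∈{4}] r3c6 is down to just 4, so r3c6=4.
Step 13. [r1c7∈{9}] r1c7 has the single candidate 9 ⇒ r1c7=9.
Step 14. [r4c8∈{1,2,9}] 9 has one home in box 6: r4c8 ⇒ r4c8=9.
Step 15. [r2c8∈{2,5,8}] 2 has one home in col 8: r2c8 ⇒ r2c8=2.
Step 16. [r9c4∈{1}] only 1 remains possible at r9c4, so r9c4=1.
Step 17. [r7c2∈{8}] r7c2 has the single candidate 8, so r7c2=8.
Step 18. [r2c9∈{8}] r2c9 is down to just 8. So r2c9=8.
Step 19. [r4c6∈{1,6}] r4c6 is the only open cell in col 6 admitting 1 ⇒ r4c6=1.
Step 20. [r8c8∈{5,8}] col 8 places 5 nowhere but r8c8. So r8c8=5.
Step 21. [r7c8∈{1}] r7c8 has the single candidate 1. So r7c8=1.
Step 22. [r6c2∈{5}] r6c2 has the single candidate 5, so r6c2=5.
Step 23. [r5c7∈{1,8}] in row 5, 1 fits only at r5c7, so r5c7=1.
Step 24. [r4c2∈{3}] only 3 remains possible at r4c2. So r4c2=3.
Step 25. [r3c9∈{1}] nothing but 1 survives at r3c9 ⇒ r3c9=1.
Step 26. [r4c4∈{4}] r4c4's peers cover all but 4, so r4c4=4.
Step 27. [r1c4∈{3}] only 3 remains possible at r1c4 ⇒ r1c4=3.
Step 28. [r9c3∈{7}] r9c3 has the single candidate 7 ⇒ r9c3=7.
Step 29. [r2c5∈{7}] r2c5 has the single candidate 7 ⇒ r2c5=7.
Step 30. [r6c4∈{8}] r6c4's peers cover all but 8 ⇒ r6c4=8.
Step 31. [r5c3∈{4}] r5c3 is down to just 4, so r5c3=4.
Step 32. [r5c5∈{5}] only 5 remains possible at r5c5. So r5c5=5.
Step 33. [r4c7∈{2}] nothing but 2 survives at r4c7 ⇒ r4c7=2.
Step 34. [r3c2∈{6}] nothing but 6 survives at r3c2. So r3c2=6.
Step 35. [r9c1∈{9}] r9c1's peers cover all but 9, so r9c1=9.
Step 36. [r8c7∈{8}] nothing but 8 survives at r8c7, so r8c7=8.
Step 37. [r7c6∈{6}] r7c6 is down to just 6, so r7c6=6.
Step 38. [r4c5∈{6}] r4c5 has the single candidate 6, so r4c5=6.
Step 39. [r5c8∈{8}] only 8 remains possible at r5c8 ⇒ r5c8=8.
Step 40. [r2c7∈{5}] only 5 remains possible at r2c7 ⇒ r2c7=5.
Step 41. [r7c7∈{7}] r7c7 is down to just 7, so r7c7=7.
Step 42. [r1c9∈{4}] r1c9 is down to just 4 ⇒ r1c9=4.
Step 43. [r9c2∈{2}] r9c2 has the single candidate 2. So r9c2=2.
Step 44. [r8c9∈{9}] r8c9 is down to just 9. So r8c9=9.
Step 45. [r6c5∈{9}] only 9 remains possible at r6c5, so r6c5=9.

Answer: 5 7 2 3 1 8 9 6 4 / 4 1 3 6 7 9 5 2 8 / 8 6 9 5 2 4 3 7 1 / 7 3 8 4 6 1 2 9 5 / 6 9 4 7 5 2 1 8 3 / 2 5 1 8 9 3 6 4 7 / 3 8 5 9 4 6 7 1 2 / 1 4 6 2 3 7 8 5 9 / 9 2 7 1 8 5 4 3 6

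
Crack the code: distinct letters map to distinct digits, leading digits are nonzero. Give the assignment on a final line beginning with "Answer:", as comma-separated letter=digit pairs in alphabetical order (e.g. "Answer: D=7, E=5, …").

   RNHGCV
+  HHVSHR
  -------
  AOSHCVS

Step 1. [A] the sum has 7 digits but both addends have 6; that extra leading digit A is the final carry, namely 1. So A=1.
Step 2. [col 1: V + R ≡ S (mod 10)] no forcing yet in column 1 (carry-in 0); V=9 is free and consistent — try it. So V=9.
Step 3. [col 1: V + R ≡ S (mod 10)] column 1 (V + R ≡ S (mod 10), carry-in 0) doesn't pin S yet; pick S=7 and continue, so S=7.
Step 4. [col 1: V + R ≡ S (mod 10)] column 1 reads V+R+carry(0)=S with V=9, S=7; with digits 1,7,9 already taken and all letters distinct, the only value for R is 8, so R=8.
Step 5. [col 2: C + H ≡ V (mod 10)] several values work for H in column 2 (C + H ≡ V (mod 10), carry-in 1); try H=6. So H=6.
Step 6. [col 2: C + H ≡ V (mod 10)] column 2 reads C+H+carry(1)=V with H=6, V=9; with digits 1,6,7,8,9 already taken and all letters distinct, the only value for C is 2 ⇒ C=2.
Step 7. [col 3: G + S ≡ C (mod 10)] column 3: given S=7, C=2, carry-in 0, and digits 1,2,6,7,8,9 already taken and all letters distinct, G+S≡C (mod 10) forces G=5 ⇒ G=5.
Step 8. [col 5: N + H ≡ S (mod 10)] column 5: given H=6, S=7, carry-in 1, and digits 1,2,5,6,7,8,9 already taken and all letters distinct, N+H≡S (mod 10) forces N=0, so N=0.
Step 9. [col 6: R + H ≡ O (mod 10)] from column 6 (R=8, H=6, carry-in 0, digits 0,1,2,5,6,7,8,9 already taken and all letters distinct): O must equal 4. So O=4.

Answer: A=1, C=2, G=5, H=6, N=0, O=4, R=8, S=7, V=9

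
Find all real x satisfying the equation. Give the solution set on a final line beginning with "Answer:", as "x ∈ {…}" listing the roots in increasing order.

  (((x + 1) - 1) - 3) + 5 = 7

Step 1. [(((x + 1) - 1) - 3) + 5 = 7] subtract 5: x sits inside (… + 5) ⇒ sub: ((x + 1) - 1) - 3 = 2.
Step 2. [((x + 1) - 1) - 3 = 2] add 3: x sits inside (… - 3) ⇒ sub: (x + 1) - 1 = 5.
Step 3. [(x + 1) - 1 = 5] add 1: x sits inside (… - 1). So sub: x + 1 = 6.
Step 4. [x + 1 = 6] the outer +1 inverts by subtracting 1, so sub: x = 5.

Answer: x ∈ {5}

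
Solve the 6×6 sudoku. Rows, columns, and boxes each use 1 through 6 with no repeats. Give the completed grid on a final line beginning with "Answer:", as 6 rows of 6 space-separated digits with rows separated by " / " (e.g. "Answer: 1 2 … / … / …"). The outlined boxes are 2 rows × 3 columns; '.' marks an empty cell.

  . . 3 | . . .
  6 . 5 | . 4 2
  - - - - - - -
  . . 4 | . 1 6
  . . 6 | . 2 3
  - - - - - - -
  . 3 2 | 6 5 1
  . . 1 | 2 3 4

Step 1. [r2c2∈{1}] nothing but 1 survives at r2c2 ⇒ r2c2=1.
Step 2. [r4c2∈{5}] r4c2 is down to just 5 ⇒ r4c2=5.
Step 3. [r1c2∈{2,4}] col 2 places 4 nowhere but r1c2. So r1c2=4.
Step 4. [r3c4∈{5}] r3c4 has the single candidate 5 ⇒ r3c4=5.
Step 5. [r1c1∈{2}] r1c1 is down to just 2, so r1c1=2.
Step 6. [r4c1∈{1}] r4c1 is down to just 1, so r4c1=1.
Step 7. [r3c2∈{2}] nothing but 2 survives at r3c2 ⇒ r3c2=2.
Step 8. [r4c4∈{4}] nothing but 4 survives at r4c4. So r4c4=4.
Step 9. [r1c5∈{6}] only 6 remains possible at r1c5 ⇒ r1c5=6.
Step 10. [r2c4∈{3}] r2c4 is down to just 3, so r2c4=3.
Step 11. [r1c4∈{1}] only 1 remains possible at r1c4, so r1c4=1.
Step 12. [r6c1∈{5}] r6c1 is down to just 5, so r6c1=5.
Step 13. [r6c2∈{6}] r6c2 is down to just 6 ⇒ r6c2=6.
Step 14. [r1c6∈{5}] r1c6 is down to just 5, so r1c6=5.
Step 15. [r5c1∈{4}] nothing but 4 survives at r5c1 ⇒ r5c1=4.
Step 16. [r3c1∈{3}] nothing but 3 survives at r3c1. So r3c1=3.

Answer: 2 4 3 1 6 5 / 6 1 5 3 4 2 / 3 2 4 5 1 6 / 1 5 6 4 2 3 / 4 3 2 6 5 1 / 5 6 1 2 3 4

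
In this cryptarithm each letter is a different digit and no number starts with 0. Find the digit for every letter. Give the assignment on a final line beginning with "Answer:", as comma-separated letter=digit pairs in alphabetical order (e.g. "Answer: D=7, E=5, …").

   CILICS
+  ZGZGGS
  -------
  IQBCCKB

Step 1. [col 1: S + S ≡ B (mod 10)] several values work for B in column 1 (S + S ≡ B (mod 10), carry-in 0); try B=6, so B=6.
Step 2. [col 1: S + S ≡ B (mod 10)] S=3 is one option consistent with column 1 (S + S ≡ B (mod 10), carry-in 0) — take it. So S=3.
Step 3. [I] I is the leading digit of a 7-digit sum of two 6-digit numbers; the final carry is exactly 1. So I=1.
Step 4. [col 2: C + G ≡ K (mod 10)] column 2 (C + G ≡ K (mod 10), carry-in 0) doesn't pin C yet; pick C=5 and continue. So C=5.
Step 5. [col 2: C + G ≡ K (mod 10)] no forcing yet in column 2 (carry-in 0); G=4 is free and consistent — try it ⇒ G=4.
Step 6. [col 2: C + G ≡ K (mod 10)] in column 2 we have C+G≡K with carry-in 0; given C=5, G=4 and digits 1,3,4,5,6 already taken and all letters distinct, that pins K to 9 ⇒ K=9.
Step 7. [col 4: L + Z ≡ C (mod 10)] no forcing yet in column 4 (carry-in 0); Z=7 is free and consistent — try it, so Z=7.
Step 8. [col 4: L + Z ≡ C (mod 10)] column 4 reads L+Z+carry(0)=C with Z=7, C=5; with digits 1,3,4,5,6,7,9 already taken and all letters distinct, the only value for L is 8. So L=8.
Step 9. [col 6: C + Z ≡ Q (mod 10)] column 6 reads C+Z+carry(0)=Q with C=5, Z=7; with digits 1,3,4,5,6,7,8,9 already taken and all letters distinct, the only value for Q is 2 ⇒ Q=2.

Answer: B=6, C=5, G=4, I=1, K=9, L=8, Q=2, S=3, Z=7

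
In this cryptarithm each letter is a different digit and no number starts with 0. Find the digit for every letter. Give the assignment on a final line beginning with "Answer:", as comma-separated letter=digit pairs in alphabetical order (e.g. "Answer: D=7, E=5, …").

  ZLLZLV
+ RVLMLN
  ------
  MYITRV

Step 1. [col 1: V + N ≡ V (mod 10)] column 1: given nothing yet, carry-in 0, and all letters distinct, none taken yet, V+N≡V (mod 10) forces N=0. So N=0.
Step 2. [col 1: V + N ≡ V (mod 10)] column 1 (V + N ≡ V (mod 10), carry-in 0) doesn't pin V yet; pick V=4 and continue, so V=4.
Step 3. [col 2: L + L ≡ R (mod 10)] several values work for L in column 2 (L + L ≡ R (mod 10), carry-in 0); try L=1 ⇒ L=1.
Step 4. [col 2: L + L ≡ R (mod 10)] column 2 reads L+L+carry(0)=R with L=1; with digits 0,1,4 already taken and all letters distinct, the only value for R is 2, so R=2.
Step 5. [col 3: Z + M ≡ T (mod 10)] several values work for T in column 3 (Z + M ≡ T (mod 10), carry-in 0); try T=6, so T=6.
Step 6. [col 3: Z + M ≡ T (mod 10)] no forcing yet in column 3 (carry-in 0); M=9 is free and consistent — try it. So M=9.
Step 7. [col 3: Z + M ≡ T (mod 10)] from column 3 (M=9, T=6, carry-in 0, digits 0,1,2,4,6,9 already taken and all letters distinct): Z must equal 7. So Z=7.
Step 8. [col 4: L + L ≡ I (mod 10)] column 4 reads L+L+carry(1)=I with L=1; with digits 0,1,2,4,6,7,9 already taken and all letters distinct, the only value for I is 3, so I=3.
Step 9. [col 5: L + V ≡ Y (mod 10)] column 5: given L=1, V=4, carry-in 0, and digits 0,1,2,3,4,6,7,9 already taken and all letters distinct, L+V≡Y (mod 10) forces Y=5. So Y=5.

Answer: I=3, L=1, M=9, N=0, R=2, T=6, V=4, Y=5, Z=7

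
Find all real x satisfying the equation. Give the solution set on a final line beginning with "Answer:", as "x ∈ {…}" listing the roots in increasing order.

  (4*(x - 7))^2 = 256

Step 1. [(4*(x - 7))^2 = 256] 256 ≥ 0, LHS is (·)² — take ±√. So sqrt: 4*(x - 7) = 16 or -16.
Step 2. [4*(x - 7) = 16 or -16] 4·(inner) — divide through by 4, so div: x - 7 = 4 or -4.
Step 3. [x - 7 = 4 or -4] peel the -7: add 7 from each side. So sub: x = 11 or 3.

Answer: x ∈ {3, 11}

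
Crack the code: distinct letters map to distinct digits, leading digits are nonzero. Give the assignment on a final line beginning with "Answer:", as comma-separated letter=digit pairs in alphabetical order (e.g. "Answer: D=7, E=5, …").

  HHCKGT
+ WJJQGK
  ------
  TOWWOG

Step 1. [col 1: T + K ≡ G (mod 10)] no forcing yet in column 1 (carry-in 0); T=7 is free and consistent — try it ⇒ T=7.
Step 2. [col 1: T + K ≡ G (mod 10)] several values work for G in column 1 (T + K ≡ G (mod 10), carry-in 0); try G=0. So G=0.
Step 3. [col 1: T + K ≡ G (mod 10)] in column 1 we have T+K≡G with carry-in 0; given T=7, G=0 and digits 0,7 already taken and all letters distinct, that pins K to 3, so K=3.
Step 4. [col 2: G + G ≡ O (mod 10)] in column 2 we have G+G≡O with carry-in 1; given G=0 and digits 0,3,7 already taken and all letters distinct, that pins O to 1, so O=1.
Step 5. [col 3: K + Q ≡ W (mod 10)] several values work for W in column 3 (K + Q ≡ W (mod 10), carry-in 0); try W=2. So W=2.
Step 6. [col 3: K + Q ≡ W (mod 10)] from column 3 (K=3, W=2, carry-in 0, digits 0,1,2,3,7 already taken and all letters distinct): Q must equal 9. So Q=9.
Step 7. [col 4: C + J ≡ W (mod 10)] several values work for C in column 4 (C + J ≡ W (mod 10), carry-in 1); try C=5, so C=5.
Step 8. [col 4: C + J ≡ W (mod 10)] column 4: given C=5, W=2, carry-in 1, and digits 0,1,2,3,5,7,9 already taken and all letters distinct, C+J≡W (mod 10) forces J=6, so J=6.
Step 9. [col 5: H + J ≡ O (mod 10)] from column 5 (J=6, O=1, carry-in 1, digits 0,1,2,3,5,6,7,9 already taken and all letters distinct): H must equal 4, so H=4.

Answer: C=5, G=0, H=4, J=6, K=3, O=1, Q=9, T=7, W=2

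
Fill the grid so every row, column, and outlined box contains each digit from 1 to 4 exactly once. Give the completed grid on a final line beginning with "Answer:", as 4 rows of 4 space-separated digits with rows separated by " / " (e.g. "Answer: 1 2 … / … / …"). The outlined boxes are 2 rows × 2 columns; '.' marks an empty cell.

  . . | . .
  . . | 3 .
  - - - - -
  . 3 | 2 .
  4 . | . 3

Step 1. [r1c3∈{1,4}] r1c3 is the only open cell in col 3 admitting 4 ⇒ r1c3=4.
Step 2. [r3c1∈{1}] only 1 remains possible at r3c1, so r3c1=1.
Step 3. [r2c1∈{2}] nothing but 2 survives at r2c1, so r2c1=2.
Step 4. [r1c2∈{1}] only 1 remains possible at r1c2. So r1c2=1.
Step 5. [r1c1∈{3}] r1c1 is down to just 3. So r1c1=3.
Step 6. [r2c2∈{4}] r2c2 has the single candidate 4 ⇒ r2c2=4.
Step 7. [r4c3∈{1}] only 1 remains possible at r4c3 ⇒ r4c3=1.
Step 8. [r2c4∈{1}] r2c4 is down to just 1, so r2c4=1.
Step 9. [r3c4∈{4}] only 4 remains possible at r3c4, so r3c4=4.
Step 10. [r4c2∈{2}] only 2 remains possible at r4c2, so r4c2=2.
Step 11. [r1c4∈{2}] nothing but 2 survives at r1c4. So r1c4=2.

Answer: 3 1 4 2 / 2 4 3 1 / 1 3 2 4 / 4 2 1 3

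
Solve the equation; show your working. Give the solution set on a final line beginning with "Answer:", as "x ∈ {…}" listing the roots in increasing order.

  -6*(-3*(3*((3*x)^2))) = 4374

Step 1. [-6*(-3*(3*((3*x)^2))) = 4374] -6·(inner) — divide through by -6 ⇒ div: -3*(3*((3*x)^2)) = -729.
Step 2. [-3*(3*((3*x)^2)) = -729] divide by the outer -3. So div: 3*((3*x)^2) = 243.
Step 3. [3*((3*x)^2) = 243] leading coefficient 3: divide by 3 ⇒ div: (3*x)^2 = 81.
Step 4. [(3*x)^2 = 81] √ both sides: 81 ≥ 0 gives two branches, so sqrt: 3*x = 9 or -9.
Step 5. [3*x = 9 or -9] leading coefficient 3: divide by 3, so div: x = 3 or -3.

Answer: x ∈ {-3, 3}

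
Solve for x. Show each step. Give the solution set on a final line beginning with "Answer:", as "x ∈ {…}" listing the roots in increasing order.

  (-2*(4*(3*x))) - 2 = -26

Step 1. [(-2*(4*(3*x))) - 2 = -26] peel the -2: add 2 from each side. So sub: -2*(4*(3*x)) = -24.
Step 2. [-2*(4*(3*x)) = -24] -2 out front; divide by -2 ⇒ div: 4*(3*x) = 12.
Step 3. [4*(3*x) = 12] LHS = 4·(…); ÷4 both sides. So div: 3*x = 3.
Step 4. [3*x = 3] leading coefficient 3: divide by 3 ⇒ div: x = 1.

Answer: x ∈ {1}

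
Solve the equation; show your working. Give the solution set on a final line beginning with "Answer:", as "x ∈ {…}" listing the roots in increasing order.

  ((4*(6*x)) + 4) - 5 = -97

Step 1. [((4*(6*x)) + 4) - 5 = -97] 5 comes off first (add 5) ⇒ sub: (4*(6*x)) + 4 = -92.
Step 2. [(4*(6*x)) + 4 = -92] 4 divides every term; factor it out ⇒ factor: (6*x) + 1 = -23.
Step 3. [(6*x) + 1 = -23] subtract 1: x sits inside (… + 1). So sub: 6*x = -24.
Step 4. [6*x = -24] divide by the outer 6 ⇒ div: x = -4.

Answer: x ∈ {-4}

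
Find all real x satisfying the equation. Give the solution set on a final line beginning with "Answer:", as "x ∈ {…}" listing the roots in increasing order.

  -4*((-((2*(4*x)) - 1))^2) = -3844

Step 1. [-4*((-((2*(4*x)) - 1))^2) = -3844] -4 out front; divide by -4, so div: (-((2*(4*x)) - 1))^2 = 961.
Step 2. [(-((2*(4*x)) - 1))^2 = 961] 961 ≥ 0, LHS is (·)² — take ±√. So sqrt: -((2*(4*x)) - 1) = 31 or -31.
Step 3. [-((2*(4*x)) - 1) = 31 or -31] LHS negated; negate both sides ⇒ neg: (2*(4*x)) - 1 = -31 or 31.
Step 4. [(2*(4*x)) - 1 = -31 or 31] -1 is outermost — add 1 both sides, so sub: 2*(4*x) = -30 or 32.
Step 5. [2*(4*x) = -30 or 32] 2·(inner) — divide through by 2. So div: 4*x = -15 or 16.
Step 6. [4*x = -15 or 16] 4·(inner) — divide through by 4. So div: x = -15/4 or 4.

Answer: x ∈ {-15/4, 4}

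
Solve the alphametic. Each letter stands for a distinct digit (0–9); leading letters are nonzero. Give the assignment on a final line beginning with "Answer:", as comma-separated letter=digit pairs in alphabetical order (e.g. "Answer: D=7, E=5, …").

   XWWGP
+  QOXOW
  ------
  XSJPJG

Step 1. [col 1: P + W ≡ G (mod 10)] column 1 (P + W ≡ G (mod 10), carry-in 0) doesn't pin P yet; pick P=9 and continue, so P=9.
Step 2. [col 1: P + W ≡ G (mod 10)] G=6 is one option consistent with column 1 (P + W ≡ G (mod 10), carry-in 0) — take it, so G=6.
Step 3. [X] adding two 5-digit numbers gives at most 5+1 digits, and here it does — X is that final carry and must be 1, so X=1.
Step 4. [col 1: P + W ≡ G (mod 10)] column 1 reads P+W+carry(0)=G with P=9, G=6; with digits 1,6,9 already taken and all letters distinct, the only value for W is 7. So W=7.
Step 5. [col 2: G + O ≡ J (mod 10)] no forcing yet in column 2 (carry-in 1); J=2 is free and consistent — try it. So J=2.
Step 6. [col 2: G + O ≡ J (mod 10)] column 2 reads G+O+carry(1)=J with G=6, J=2; with digits 1,2,6,7,9 already taken and all letters distinct, the only value for O is 5, so O=5.
Step 7. [col 5: X + Q ≡ S (mod 10)] column 5: given X=1, carry-in 1, and digits 1,2,5,6,7,9 already taken and all letters distinct, X+Q≡S (mod 10) forces S=0, so S=0.
Step 8. [col 5: X + Q ≡ S (mod 10)] in column 5 we have X+Q≡S with carry-in 1; given X=1, S=0 and digits 0,1,2,5,6,7,9 already taken and all letters distinct, that pins Q to 8 ⇒ Q=8.

Answer: G=6, J=2, O=5, P=9, Q=8, S=0, W=7, X=1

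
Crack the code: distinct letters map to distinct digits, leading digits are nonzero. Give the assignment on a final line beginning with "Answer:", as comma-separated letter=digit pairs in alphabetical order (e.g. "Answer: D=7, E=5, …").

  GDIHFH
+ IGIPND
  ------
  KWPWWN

Step 1. [col 1: H + D ≡ N (mod 10)] several values work for H in column 1 (H + D ≡ N (mod 10), carry-in 0); try H=4 ⇒ H=4.
Step 2. [col 1: H + D ≡ N (mod 10)] several values work for D in column 1 (H + D ≡ N (mod 10), carry-in 0); try D=7 ⇒ D=7.
Step 3. [col 1: H + D ≡ N (mod 10)] in column 1 we have H+D≡N with carry-in 0; given H=4, D=7 and digits 4,7 already taken and all letters distinct, that pins N to 1 ⇒ N=1.
Step 4. [col 2: F + N ≡ W (mod 10)] no forcing yet in column 2 (carry-in 1); W=0 is free and consistent — try it. So W=0.
Step 5. [col 2: F + N ≡ W (mod 10)] column 2 reads F+N+carry(1)=W with N=1, W=0; with digits 0,1,4,7 already taken and all letters distinct, the only value for F is 8 ⇒ F=8.
Step 6. [col 3: H + P ≡ W (mod 10)] from column 3 (H=4, W=0, carry-in 1, digits 0,1,4,7,8 already taken and all letters distinct): P must equal 5. So P=5.
Step 7. [col 4: I + I ≡ P (mod 10)] in column 4 we have I+I≡P with carry-in 1; given P=5 and digits 0,1,4,5,7,8 already taken and all letters distinct, that pins I to 2, so I=2.
Step 8. [col 5: D + G ≡ W (mod 10)] from column 5 (D=7, W=0, carry-in 0, digits 0,1,2,4,5,7,8 already taken and all letters distinct): G must equal 3. So G=3.
Step 9. [col 6: G + I ≡ K (mod 10)] from column 6 (G=3, I=2, carry-in 1, digits 0,1,2,3,4,5,7,8 already taken and all letters distinct): K must equal 6, so K=6.

Answer: D=7, F=8, G=3, H=4, I=2, K=6, N=1, P=5, W=0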